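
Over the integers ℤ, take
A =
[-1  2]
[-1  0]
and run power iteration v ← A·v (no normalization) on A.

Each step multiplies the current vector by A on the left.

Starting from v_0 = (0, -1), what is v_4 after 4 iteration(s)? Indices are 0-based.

v_4 = (-6, -2)

v_0 = (0, -1).
v_1 = A·v_0 = (-2, 0).
v_2 = A·v_1 = (2, 2).
v_3 = A·v_2 = (2, -2).
v_4 = A·v_3 = (-6, -2).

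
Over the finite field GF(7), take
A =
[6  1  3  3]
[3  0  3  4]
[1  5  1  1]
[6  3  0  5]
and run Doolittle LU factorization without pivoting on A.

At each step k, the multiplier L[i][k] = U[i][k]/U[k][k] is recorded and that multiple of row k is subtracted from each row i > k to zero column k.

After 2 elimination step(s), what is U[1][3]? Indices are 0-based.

U[1][3] = 6

k=0: U[0][0]=6
  eliminate (1,0): mult=4, new row 1: (0, 3, 5, 6); set L[1][0]=4
  eliminate (2,0): mult=6, new row 2: (0, 6, 4, 4); set L[2][0]=6
  eliminate (3,0): mult=1, new row 3: (0, 2, 4, 2); set L[3][0]=1
k=1: U[1][1]=3
  eliminate (2,1): mult=2, new row 2: (0, 0, 1, 6); set L[2][1]=2
  eliminate (3,1): mult=3, new row 3: (0, 0, 3, 5); set L[3][1]=3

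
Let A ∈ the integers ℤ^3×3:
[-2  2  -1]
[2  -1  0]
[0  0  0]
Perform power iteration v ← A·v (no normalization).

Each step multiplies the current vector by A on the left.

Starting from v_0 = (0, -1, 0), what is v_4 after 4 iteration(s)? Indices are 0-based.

v_0 = (0, -1, 0).
v_1 = A·v_0 = (-2, 1, 0).
v_2 = A·v_1 = (6, -5, 0).
v_3 = A·v_2 = (-22, 17, 0).
v_4 = A·v_3 = (78, -61, 0).

v_4 = (78, -61, 0)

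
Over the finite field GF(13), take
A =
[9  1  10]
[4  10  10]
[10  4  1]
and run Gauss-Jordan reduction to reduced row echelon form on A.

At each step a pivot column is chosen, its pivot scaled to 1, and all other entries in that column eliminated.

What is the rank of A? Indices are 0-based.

rank = 2

step 1: normalize row 0 (÷9) = (1, 3, 4)
  row 1: subtract 4×row0 = (0, 11, 7)
  row 2: subtract 10×row0 = (0, 0, 0)
step 2: normalize row 1 (÷11) = (0, 1, 3)
  row 0: subtract 3×row1 = (1, 0, 8)
skip col 2 (zero from row 2)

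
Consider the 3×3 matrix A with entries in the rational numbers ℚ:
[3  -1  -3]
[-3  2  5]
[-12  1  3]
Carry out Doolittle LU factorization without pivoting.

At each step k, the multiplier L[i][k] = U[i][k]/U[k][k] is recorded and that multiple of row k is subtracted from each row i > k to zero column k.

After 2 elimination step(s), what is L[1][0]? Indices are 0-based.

L[1][0] = -1

k=0: U[0][0]=3
  eliminate (1,0): mult=-1, new row 1: (0, 1, 2); set L[1][0]=-1
  eliminate (2,0): mult=-4, new row 2: (0, -3, -9); set L[2][0]=-4
k=1: U[1][1]=1
  eliminate (2,1): mult=-3, new row 2: (0, 0, -3); set L[2][1]=-3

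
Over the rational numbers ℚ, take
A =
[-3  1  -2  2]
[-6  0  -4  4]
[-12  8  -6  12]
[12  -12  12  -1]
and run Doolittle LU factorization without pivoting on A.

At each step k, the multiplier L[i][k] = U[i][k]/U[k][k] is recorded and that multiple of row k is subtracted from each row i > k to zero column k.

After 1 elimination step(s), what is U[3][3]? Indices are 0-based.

U[3][3] = 7

[col 0] pivot -3
  R1 -= 2*R0 → (0, -2, 0, 0)  (L[1][0] := 2)
  R2 -= 4*R0 → (0, 4, 2, 4)  (L[2][0] := 4)
  R3 -= -4*R0 → (0, -8, 4, 7)  (L[3][0] := -4)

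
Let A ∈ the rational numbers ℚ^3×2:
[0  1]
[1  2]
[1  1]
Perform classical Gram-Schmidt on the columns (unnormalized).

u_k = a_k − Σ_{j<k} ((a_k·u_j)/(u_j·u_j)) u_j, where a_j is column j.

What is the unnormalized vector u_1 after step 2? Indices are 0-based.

u_1 = (1, 1/2, -1/2)

Step 1: u_0 = a_0 = (0, 1, 1).
Step 2: u_1 = a_1 − (3/2)·u_0 = (1, 1/2, -1/2).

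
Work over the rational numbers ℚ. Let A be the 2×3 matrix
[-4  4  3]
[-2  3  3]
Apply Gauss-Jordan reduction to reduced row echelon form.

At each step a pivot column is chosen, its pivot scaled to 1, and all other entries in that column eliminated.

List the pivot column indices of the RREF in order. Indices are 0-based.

step 1: normalize row 0 (÷-4) = (1, -1, -3/4)
  row 1: subtract -2×row0 = (0, 1, 3/2)
step 2: normalize row 1 (÷1) = (0, 1, 3/2)
  row 0: subtract -1×row1 = (1, 0, 3/4)

pivot columns: 0, 1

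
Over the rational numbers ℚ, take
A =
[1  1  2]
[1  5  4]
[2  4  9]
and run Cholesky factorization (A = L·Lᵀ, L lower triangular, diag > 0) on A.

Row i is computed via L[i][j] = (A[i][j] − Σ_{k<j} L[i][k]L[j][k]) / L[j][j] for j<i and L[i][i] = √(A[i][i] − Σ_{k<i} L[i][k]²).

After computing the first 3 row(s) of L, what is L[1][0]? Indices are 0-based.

Step 1: L[0][0] = √(1) = 1.
  L[1][0] = (1) / L[0][0] = 1.
Step 2: L[1][1] = √(4) = 2.
  L[2][0] = (2) / L[0][0] = 2.
  L[2][1] = (2) / L[1][1] = 1.
Step 3: L[2][2] = √(4) = 2.

L[1][0] = 1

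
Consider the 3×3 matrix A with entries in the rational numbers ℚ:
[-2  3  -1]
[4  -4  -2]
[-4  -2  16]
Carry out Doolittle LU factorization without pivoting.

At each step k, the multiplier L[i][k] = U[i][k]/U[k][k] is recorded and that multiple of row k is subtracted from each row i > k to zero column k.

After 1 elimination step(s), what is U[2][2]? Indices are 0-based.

U[2][2] = 18

[col 0] pivot -2
  R1 -= -2*R0 → (0, 2, -4)  (L[1][0] := -2)
  R2 -= 2*R0 → (0, -8, 18)  (L[2][0] := 2)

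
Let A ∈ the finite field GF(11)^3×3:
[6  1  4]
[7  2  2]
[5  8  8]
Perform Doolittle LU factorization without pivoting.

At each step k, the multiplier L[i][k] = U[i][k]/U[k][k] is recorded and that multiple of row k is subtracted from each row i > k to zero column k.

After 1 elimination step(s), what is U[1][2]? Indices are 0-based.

U[1][2] = 1

k=0: U[0][0]=6
  eliminate (1,0): mult=3, new row 1: (0, 10, 1); set L[1][0]=3
  eliminate (2,0): mult=10, new row 2: (0, 9, 1); set L[2][0]=10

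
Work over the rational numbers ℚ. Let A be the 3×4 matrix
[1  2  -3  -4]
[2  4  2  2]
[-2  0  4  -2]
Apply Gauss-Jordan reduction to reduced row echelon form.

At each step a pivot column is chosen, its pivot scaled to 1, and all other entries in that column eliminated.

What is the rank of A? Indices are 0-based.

[1] R0 /= 1  ⇒  (1, 2, -3, -4)
     R1 -= 2·R0  ⇒  (0, 0, 8, 10)
     R2 -= -2·R0  ⇒  (0, 4, -2, -10)
[2] R1 <-> R2
[2] R1 /= 4  ⇒  (0, 1, -1/2, -5/2)
     R0 -= 2·R1  ⇒  (1, 0, -2, 1)
[3] R2 /= 8  ⇒  (0, 0, 1, 5/4)
     R0 -= -2·R2  ⇒  (1, 0, 0, 7/2)
     R1 -= -1/2·R2  ⇒  (0, 1, 0, -15/8)

rank = 3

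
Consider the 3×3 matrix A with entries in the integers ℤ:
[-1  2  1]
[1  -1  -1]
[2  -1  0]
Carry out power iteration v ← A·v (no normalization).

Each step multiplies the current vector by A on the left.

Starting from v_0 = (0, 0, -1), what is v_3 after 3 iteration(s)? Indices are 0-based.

v_3 = (-10, 8, 8)

v_0 = (0, 0, -1).
v_1 = A·v_0 = (-1, 1, 0).
v_2 = A·v_1 = (3, -2, -3).
v_3 = A·v_2 = (-10, 8, 8).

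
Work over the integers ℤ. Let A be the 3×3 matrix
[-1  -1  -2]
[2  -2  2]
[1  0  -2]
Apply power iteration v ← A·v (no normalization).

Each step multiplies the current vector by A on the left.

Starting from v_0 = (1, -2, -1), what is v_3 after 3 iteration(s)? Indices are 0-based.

v_3 = (15, -40, -7)

v_0 = (1, -2, -1).
v_1 = A·v_0 = (3, 4, 3).
v_2 = A·v_1 = (-13, 4, -3).
v_3 = A·v_2 = (15, -40, -7).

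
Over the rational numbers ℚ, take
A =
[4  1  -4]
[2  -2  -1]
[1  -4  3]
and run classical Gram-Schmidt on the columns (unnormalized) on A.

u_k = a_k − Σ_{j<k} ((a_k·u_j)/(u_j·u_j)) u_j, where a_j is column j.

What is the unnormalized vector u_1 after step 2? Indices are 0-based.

u_1 = (37/21, -34/21, -80/21)

Step 1: u_0 = a_0 = (4, 2, 1).
Step 2: u_1 = a_1 − (-4/21)·u_0 = (37/21, -34/21, -80/21).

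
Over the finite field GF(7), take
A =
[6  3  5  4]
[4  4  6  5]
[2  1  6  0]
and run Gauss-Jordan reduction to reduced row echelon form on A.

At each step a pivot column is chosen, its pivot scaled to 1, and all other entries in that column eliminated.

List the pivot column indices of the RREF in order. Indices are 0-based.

pivot(0,0)=6: scale R0 → (1, 4, 2, 3)
  clear (1,0): R1 −= (4)R0 → (0, 2, 5, 0)
  clear (2,0): R2 −= (2)R0 → (0, 0, 2, 1)
pivot(1,1)=2: scale R1 → (0, 1, 6, 0)
  clear (0,1): R0 −= (4)R1 → (1, 0, 6, 3)
pivot(2,2)=2: scale R2 → (0, 0, 1, 4)
  clear (0,2): R0 −= (6)R2 → (1, 0, 0, 0)
  clear (1,2): R1 −= (6)R2 → (0, 1, 0, 4)

pivot columns: 0, 1, 2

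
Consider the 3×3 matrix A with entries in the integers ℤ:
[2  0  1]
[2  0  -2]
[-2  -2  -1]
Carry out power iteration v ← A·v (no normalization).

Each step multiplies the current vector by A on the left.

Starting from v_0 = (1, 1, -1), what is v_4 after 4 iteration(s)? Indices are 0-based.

v_0 = (1, 1, -1).
v_1 = A·v_0 = (1, 4, -3).
v_2 = A·v_1 = (-1, 8, -7).
v_3 = A·v_2 = (-9, 12, -7).
v_4 = A·v_3 = (-25, -4, 1).

v_4 = (-25, -4, 1)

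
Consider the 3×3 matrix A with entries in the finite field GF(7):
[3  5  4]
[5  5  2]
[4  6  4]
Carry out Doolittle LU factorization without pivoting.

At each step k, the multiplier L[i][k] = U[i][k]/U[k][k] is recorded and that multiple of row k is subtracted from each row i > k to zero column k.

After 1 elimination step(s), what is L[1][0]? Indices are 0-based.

L[1][0] = 4

k=0: U[0][0]=3
  eliminate (1,0): mult=4, new row 1: (0, 6, 0); set L[1][0]=4
  eliminate (2,0): mult=6, new row 2: (0, 4, 1); set L[2][0]=6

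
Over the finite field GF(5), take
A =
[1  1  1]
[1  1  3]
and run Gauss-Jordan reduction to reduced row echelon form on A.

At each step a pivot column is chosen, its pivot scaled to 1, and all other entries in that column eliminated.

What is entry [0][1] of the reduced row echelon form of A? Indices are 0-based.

pivot(0,0)=1: scale R0 → (1, 1, 1)
  clear (1,0): R1 −= (1)R0 → (0, 0, 2)
col 1: no nonzero at/below row 1; advance.
pivot(1,2)=2: scale R1 → (0, 0, 1)
  clear (0,2): R0 −= (1)R1 → (1, 1, 0)

M[0][1] = 1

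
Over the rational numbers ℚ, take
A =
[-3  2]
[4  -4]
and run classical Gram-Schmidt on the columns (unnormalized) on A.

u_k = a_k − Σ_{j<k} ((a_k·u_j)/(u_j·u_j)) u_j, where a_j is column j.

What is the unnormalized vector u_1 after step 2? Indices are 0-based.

u_1 = (-16/25, -12/25)

Step 1: u_0 = a_0 = (-3, 4).
Step 2: u_1 = a_1 − (-22/25)·u_0 = (-16/25, -12/25).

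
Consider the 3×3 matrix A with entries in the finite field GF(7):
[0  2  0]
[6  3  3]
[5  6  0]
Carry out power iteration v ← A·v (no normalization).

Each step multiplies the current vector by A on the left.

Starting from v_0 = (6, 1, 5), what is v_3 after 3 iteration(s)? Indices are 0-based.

v_0 = (6, 1, 5).
v_1 = A·v_0 = (2, 5, 1).
v_2 = A·v_1 = (3, 2, 5).
v_3 = A·v_2 = (4, 4, 6).

v_3 = (4, 4, 6)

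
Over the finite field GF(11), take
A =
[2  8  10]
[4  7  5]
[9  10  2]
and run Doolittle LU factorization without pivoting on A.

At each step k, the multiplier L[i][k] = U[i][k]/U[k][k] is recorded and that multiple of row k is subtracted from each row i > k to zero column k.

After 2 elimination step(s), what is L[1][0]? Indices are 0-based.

L[1][0] = 2

Step 1: pivot at (0,0) is 2.
  row1 ← row1 − (2)·row0  ⇒  L[1][0]=2, U row1=(0, 2, 7)
  row2 ← row2 − (10)·row0  ⇒  L[2][0]=10, U row2=(0, 7, 1)
Step 2: pivot at (1,1) is 2.
  row2 ← row2 − (9)·row1  ⇒  L[2][1]=9, U row2=(0, 0, 4)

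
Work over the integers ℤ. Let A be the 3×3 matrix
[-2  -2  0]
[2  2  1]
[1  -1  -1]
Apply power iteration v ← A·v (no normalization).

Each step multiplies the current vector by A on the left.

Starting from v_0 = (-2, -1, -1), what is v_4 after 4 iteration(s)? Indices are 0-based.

v_4 = (-26, 17, -4)

v_0 = (-2, -1, -1).
v_1 = A·v_0 = (6, -7, 0).
v_2 = A·v_1 = (2, -2, 13).
v_3 = A·v_2 = (0, 13, -9).
v_4 = A·v_3 = (-26, 17, -4).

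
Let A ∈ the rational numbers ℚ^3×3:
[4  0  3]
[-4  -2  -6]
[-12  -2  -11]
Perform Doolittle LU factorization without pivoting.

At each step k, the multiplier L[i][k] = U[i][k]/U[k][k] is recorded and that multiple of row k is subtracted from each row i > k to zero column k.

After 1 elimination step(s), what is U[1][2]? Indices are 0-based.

[col 0] pivot 4
  R1 -= -1*R0 → (0, -2, -3)  (L[1][0] := -1)
  R2 -= -3*R0 → (0, -2, -2)  (L[2][0] := -3)

U[1][2] = -3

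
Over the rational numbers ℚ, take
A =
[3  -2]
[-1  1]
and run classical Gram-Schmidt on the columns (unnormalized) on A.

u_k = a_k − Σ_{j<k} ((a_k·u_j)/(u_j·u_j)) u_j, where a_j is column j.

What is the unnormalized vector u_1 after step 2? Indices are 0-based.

u_1 = (1/10, 3/10)

Step 1: u_0 = a_0 = (3, -1).
Step 2: u_1 = a_1 − (-7/10)·u_0 = (1/10, 3/10).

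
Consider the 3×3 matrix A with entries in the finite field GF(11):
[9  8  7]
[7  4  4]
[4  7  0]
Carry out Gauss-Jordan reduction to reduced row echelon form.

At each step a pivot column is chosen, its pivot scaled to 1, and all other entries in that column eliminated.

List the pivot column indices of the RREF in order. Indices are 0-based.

[1] R0 /= 9  ⇒  (1, 7, 2)
     R1 -= 7·R0  ⇒  (0, 10, 1)
     R2 -= 4·R0  ⇒  (0, 1, 3)
[2] R1 /= 10  ⇒  (0, 1, 10)
     R0 -= 7·R1  ⇒  (1, 0, 9)
     R2 -= 1·R1  ⇒  (0, 0, 4)
[3] R2 /= 4  ⇒  (0, 0, 1)
     R0 -= 9·R2  ⇒  (1, 0, 0)
     R1 -= 10·R2  ⇒  (0, 1, 0)

pivot columns: 0, 1, 2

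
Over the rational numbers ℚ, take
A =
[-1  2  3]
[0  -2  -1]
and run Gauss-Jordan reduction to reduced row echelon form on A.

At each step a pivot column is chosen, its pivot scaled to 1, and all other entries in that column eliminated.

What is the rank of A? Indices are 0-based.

step 1: normalize row 0 (÷-1) = (1, -2, -3)
step 2: normalize row 1 (÷-2) = (0, 1, 1/2)
  row 0: subtract -2×row1 = (1, 0, -2)

rank = 2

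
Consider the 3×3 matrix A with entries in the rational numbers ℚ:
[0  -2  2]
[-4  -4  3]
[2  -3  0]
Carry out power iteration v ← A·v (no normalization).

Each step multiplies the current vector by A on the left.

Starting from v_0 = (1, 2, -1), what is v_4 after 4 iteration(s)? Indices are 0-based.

v_4 = (210, 904, 675)

v_0 = (1, 2, -1).
v_1 = A·v_0 = (-6, -15, -4).
v_2 = A·v_1 = (22, 72, 33).
v_3 = A·v_2 = (-78, -277, -172).
v_4 = A·v_3 = (210, 904, 675).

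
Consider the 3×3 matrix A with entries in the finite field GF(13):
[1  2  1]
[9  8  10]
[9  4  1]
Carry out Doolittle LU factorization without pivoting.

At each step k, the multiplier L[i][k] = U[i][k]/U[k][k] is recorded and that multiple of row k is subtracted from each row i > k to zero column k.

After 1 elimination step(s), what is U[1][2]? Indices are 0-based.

U[1][2] = 1

[col 0] pivot 1
  R1 -= 9*R0 → (0, 3, 1)  (L[1][0] := 9)
  R2 -= 9*R0 → (0, 12, 5)  (L[2][0] := 9)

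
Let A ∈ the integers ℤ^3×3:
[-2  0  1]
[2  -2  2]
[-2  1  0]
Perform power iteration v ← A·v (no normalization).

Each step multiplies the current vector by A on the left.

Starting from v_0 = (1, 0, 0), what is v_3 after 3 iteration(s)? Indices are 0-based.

v_0 = (1, 0, 0).
v_1 = A·v_0 = (-2, 2, -2).
v_2 = A·v_1 = (2, -12, 6).
v_3 = A·v_2 = (2, 40, -16).

v_3 = (2, 40, -16)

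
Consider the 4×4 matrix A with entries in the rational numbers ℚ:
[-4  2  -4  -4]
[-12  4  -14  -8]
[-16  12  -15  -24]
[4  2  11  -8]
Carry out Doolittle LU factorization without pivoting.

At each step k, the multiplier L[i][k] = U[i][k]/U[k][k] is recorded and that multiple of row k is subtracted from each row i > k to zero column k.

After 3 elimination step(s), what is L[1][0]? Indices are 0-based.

[col 0] pivot -4
  R1 -= 3*R0 → (0, -2, -2, 4)  (L[1][0] := 3)
  R2 -= 4*R0 → (0, 4, 1, -8)  (L[2][0] := 4)
  R3 -= -1*R0 → (0, 4, 7, -12)  (L[3][0] := -1)
[col 1] pivot -2
  R2 -= -2*R1 → (0, 0, -3, 0)  (L[2][1] := -2)
  R3 -= -2*R1 → (0, 0, 3, -4)  (L[3][1] := -2)
[col 2] pivot -3
  R3 -= -1*R2 → (0, 0, 0, -4)  (L[3][2] := -1)

L[1][0] = 3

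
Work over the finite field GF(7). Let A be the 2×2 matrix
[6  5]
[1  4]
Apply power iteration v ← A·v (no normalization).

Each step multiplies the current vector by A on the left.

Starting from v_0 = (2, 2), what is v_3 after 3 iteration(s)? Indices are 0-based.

v_3 = (2, 3)

v_0 = (2, 2).
v_1 = A·v_0 = (1, 3).
v_2 = A·v_1 = (0, 6).
v_3 = A·v_2 = (2, 3).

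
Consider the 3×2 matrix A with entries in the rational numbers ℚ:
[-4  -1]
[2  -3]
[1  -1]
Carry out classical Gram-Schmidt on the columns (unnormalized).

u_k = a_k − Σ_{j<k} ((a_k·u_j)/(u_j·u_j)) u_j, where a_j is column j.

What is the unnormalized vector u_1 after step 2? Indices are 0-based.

u_1 = (-11/7, -19/7, -6/7)

Step 1: u_0 = a_0 = (-4, 2, 1).
Step 2: u_1 = a_1 − (-1/7)·u_0 = (-11/7, -19/7, -6/7).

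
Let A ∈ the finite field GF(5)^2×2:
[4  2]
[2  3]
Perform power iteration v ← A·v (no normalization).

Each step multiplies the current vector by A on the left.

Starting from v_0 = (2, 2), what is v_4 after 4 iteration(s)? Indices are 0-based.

v_0 = (2, 2).
v_1 = A·v_0 = (2, 0).
v_2 = A·v_1 = (3, 4).
v_3 = A·v_2 = (0, 3).
v_4 = A·v_3 = (1, 4).

v_4 = (1, 4)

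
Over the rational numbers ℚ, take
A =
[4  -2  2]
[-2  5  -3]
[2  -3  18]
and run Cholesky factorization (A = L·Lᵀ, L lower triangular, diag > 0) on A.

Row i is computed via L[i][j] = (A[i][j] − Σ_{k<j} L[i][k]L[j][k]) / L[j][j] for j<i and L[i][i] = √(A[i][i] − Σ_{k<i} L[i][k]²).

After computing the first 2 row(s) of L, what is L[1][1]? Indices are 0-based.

L[1][1] = 2

Step 1: L[0][0] = √(4) = 2.
  L[1][0] = (-2) / L[0][0] = -1.
Step 2: L[1][1] = √(4) = 2.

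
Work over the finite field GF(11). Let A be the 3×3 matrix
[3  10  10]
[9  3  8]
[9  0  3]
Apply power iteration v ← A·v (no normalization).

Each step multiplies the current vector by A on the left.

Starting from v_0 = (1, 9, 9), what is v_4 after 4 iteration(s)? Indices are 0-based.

v_0 = (1, 9, 9).
v_1 = A·v_0 = (7, 9, 3).
v_2 = A·v_1 = (9, 4, 6).
v_3 = A·v_2 = (6, 9, 0).
v_4 = A·v_3 = (9, 4, 10).

v_4 = (9, 4, 10)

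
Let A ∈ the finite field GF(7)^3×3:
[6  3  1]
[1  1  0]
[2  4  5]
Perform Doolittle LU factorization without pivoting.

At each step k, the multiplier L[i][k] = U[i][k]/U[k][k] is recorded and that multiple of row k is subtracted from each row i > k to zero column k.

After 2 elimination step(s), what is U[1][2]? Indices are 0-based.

Step 1: pivot at (0,0) is 6.
  row1 ← row1 − (6)·row0  ⇒  L[1][0]=6, U row1=(0, 4, 1)
  row2 ← row2 − (5)·row0  ⇒  L[2][0]=5, U row2=(0, 3, 0)
Step 2: pivot at (1,1) is 4.
  row2 ← row2 − (6)·row1  ⇒  L[2][1]=6, U row2=(0, 0, 1)

U[1][2] = 1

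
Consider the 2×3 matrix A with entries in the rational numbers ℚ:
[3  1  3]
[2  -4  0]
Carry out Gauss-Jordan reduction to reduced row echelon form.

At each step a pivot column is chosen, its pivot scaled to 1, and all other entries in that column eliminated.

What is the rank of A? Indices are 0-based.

rank = 2

step 1: normalize row 0 (÷3) = (1, 1/3, 1)
  row 1: subtract 2×row0 = (0, -14/3, -2)
step 2: normalize row 1 (÷-14/3) = (0, 1, 3/7)
  row 0: subtract 1/3×row1 = (1, 0, 6/7)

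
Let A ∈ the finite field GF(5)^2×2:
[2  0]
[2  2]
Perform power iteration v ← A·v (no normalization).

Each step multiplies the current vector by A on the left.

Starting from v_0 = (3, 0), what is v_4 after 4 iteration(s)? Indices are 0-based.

v_0 = (3, 0).
v_1 = A·v_0 = (1, 1).
v_2 = A·v_1 = (2, 4).
v_3 = A·v_2 = (4, 2).
v_4 = A·v_3 = (3, 2).

v_4 = (3, 2)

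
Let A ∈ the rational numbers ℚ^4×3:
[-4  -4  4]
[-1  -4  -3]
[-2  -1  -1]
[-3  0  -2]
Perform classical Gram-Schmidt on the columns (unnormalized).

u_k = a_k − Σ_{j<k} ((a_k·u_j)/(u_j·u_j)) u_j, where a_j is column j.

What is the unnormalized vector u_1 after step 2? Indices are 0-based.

u_1 = (-16/15, -49/15, 7/15, 11/5)

Step 1: u_0 = a_0 = (-4, -1, -2, -3).
Step 2: u_1 = a_1 − (11/15)·u_0 = (-16/15, -49/15, 7/15, 11/5).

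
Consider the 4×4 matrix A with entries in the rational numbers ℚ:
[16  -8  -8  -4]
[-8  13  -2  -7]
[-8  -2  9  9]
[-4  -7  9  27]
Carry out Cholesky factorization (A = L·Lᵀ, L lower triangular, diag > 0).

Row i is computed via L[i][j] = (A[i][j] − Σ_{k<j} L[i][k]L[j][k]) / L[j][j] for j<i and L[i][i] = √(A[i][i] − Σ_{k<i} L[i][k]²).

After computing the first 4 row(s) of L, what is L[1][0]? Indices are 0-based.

Step 1: L[0][0] = √(16) = 4.
  L[1][0] = (-8) / L[0][0] = -2.
Step 2: L[1][1] = √(9) = 3.
  L[2][0] = (-8) / L[0][0] = -2.
  L[2][1] = (-6) / L[1][1] = -2.
Step 3: L[2][2] = √(1) = 1.
  L[3][0] = (-4) / L[0][0] = -1.
  L[3][1] = (-9) / L[1][1] = -3.
  L[3][2] = (1) / L[2][2] = 1.
Step 4: L[3][3] = √(16) = 4.

L[1][0] = -2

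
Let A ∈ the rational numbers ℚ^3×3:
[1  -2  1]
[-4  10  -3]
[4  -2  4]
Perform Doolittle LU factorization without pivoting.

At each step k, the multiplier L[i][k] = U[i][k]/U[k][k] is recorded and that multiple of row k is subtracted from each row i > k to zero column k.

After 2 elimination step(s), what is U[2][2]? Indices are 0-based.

k=0: U[0][0]=1
  eliminate (1,0): mult=-4, new row 1: (0, 2, 1); set L[1][0]=-4
  eliminate (2,0): mult=4, new row 2: (0, 6, 0); set L[2][0]=4
k=1: U[1][1]=2
  eliminate (2,1): mult=3, new row 2: (0, 0, -3); set L[2][1]=3

U[2][2] = -3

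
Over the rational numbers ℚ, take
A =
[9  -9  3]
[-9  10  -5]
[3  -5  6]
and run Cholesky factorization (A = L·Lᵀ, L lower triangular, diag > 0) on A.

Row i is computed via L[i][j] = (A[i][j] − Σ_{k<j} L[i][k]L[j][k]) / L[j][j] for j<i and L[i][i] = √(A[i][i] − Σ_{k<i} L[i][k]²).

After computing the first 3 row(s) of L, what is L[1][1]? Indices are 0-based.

L[1][1] = 1

Step 1: L[0][0] = √(9) = 3.
  L[1][0] = (-9) / L[0][0] = -3.
Step 2: L[1][1] = √(1) = 1.
  L[2][0] = (3) / L[0][0] = 1.
  L[2][1] = (-2) / L[1][1] = -2.
Step 3: L[2][2] = √(1) = 1.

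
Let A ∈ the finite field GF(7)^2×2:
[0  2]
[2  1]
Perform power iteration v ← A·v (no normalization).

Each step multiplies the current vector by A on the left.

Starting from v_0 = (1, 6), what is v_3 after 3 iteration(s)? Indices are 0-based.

v_3 = (1, 1)

v_0 = (1, 6).
v_1 = A·v_0 = (5, 1).
v_2 = A·v_1 = (2, 4).
v_3 = A·v_2 = (1, 1).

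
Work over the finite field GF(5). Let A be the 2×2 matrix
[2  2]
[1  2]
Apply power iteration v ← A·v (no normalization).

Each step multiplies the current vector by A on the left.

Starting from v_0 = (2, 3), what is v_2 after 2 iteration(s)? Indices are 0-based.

v_0 = (2, 3).
v_1 = A·v_0 = (0, 3).
v_2 = A·v_1 = (1, 1).

v_2 = (1, 1)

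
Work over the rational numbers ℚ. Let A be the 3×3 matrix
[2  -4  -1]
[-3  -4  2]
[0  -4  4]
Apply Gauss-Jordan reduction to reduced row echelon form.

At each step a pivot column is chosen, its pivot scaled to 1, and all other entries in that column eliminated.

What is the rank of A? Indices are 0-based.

[1] R0 /= 2  ⇒  (1, -2, -1/2)
     R1 -= -3·R0  ⇒  (0, -10, 1/2)
[2] R1 /= -10  ⇒  (0, 1, -1/20)
     R0 -= -2·R1  ⇒  (1, 0, -3/5)
     R2 -= -4·R1  ⇒  (0, 0, 19/5)
[3] R2 /= 19/5  ⇒  (0, 0, 1)
     R0 -= -3/5·R2  ⇒  (1, 0, 0)
     R1 -= -1/20·R2  ⇒  (0, 1, 0)

rank = 3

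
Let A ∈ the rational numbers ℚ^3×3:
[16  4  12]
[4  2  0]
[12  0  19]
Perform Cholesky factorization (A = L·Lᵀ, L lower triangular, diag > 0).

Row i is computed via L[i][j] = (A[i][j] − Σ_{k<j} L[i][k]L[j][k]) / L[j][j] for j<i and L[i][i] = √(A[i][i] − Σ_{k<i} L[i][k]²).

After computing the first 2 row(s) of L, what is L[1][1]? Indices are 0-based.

Step 1: L[0][0] = √(16) = 4.
  L[1][0] = (4) / L[0][0] = 1.
Step 2: L[1][1] = √(1) = 1.

L[1][1] = 1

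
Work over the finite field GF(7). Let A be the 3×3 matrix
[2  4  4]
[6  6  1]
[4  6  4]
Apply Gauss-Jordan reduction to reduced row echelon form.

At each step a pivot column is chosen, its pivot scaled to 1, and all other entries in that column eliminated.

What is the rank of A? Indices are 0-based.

[1] R0 /= 2  ⇒  (1, 2, 2)
     R1 -= 6·R0  ⇒  (0, 1, 3)
     R2 -= 4·R0  ⇒  (0, 5, 3)
[2] R1 /= 1  ⇒  (0, 1, 3)
     R0 -= 2·R1  ⇒  (1, 0, 3)
     R2 -= 5·R1  ⇒  (0, 0, 2)
[3] R2 /= 2  ⇒  (0, 0, 1)
     R0 -= 3·R2  ⇒  (1, 0, 0)
     R1 -= 3·R2  ⇒  (0, 1, 0)

rank = 3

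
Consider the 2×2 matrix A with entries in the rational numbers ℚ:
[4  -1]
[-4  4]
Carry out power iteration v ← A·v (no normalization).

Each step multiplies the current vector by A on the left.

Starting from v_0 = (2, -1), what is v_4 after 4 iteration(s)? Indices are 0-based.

v_0 = (2, -1).
v_1 = A·v_0 = (9, -12).
v_2 = A·v_1 = (48, -84).
v_3 = A·v_2 = (276, -528).
v_4 = A·v_3 = (1632, -3216).

v_4 = (1632, -3216)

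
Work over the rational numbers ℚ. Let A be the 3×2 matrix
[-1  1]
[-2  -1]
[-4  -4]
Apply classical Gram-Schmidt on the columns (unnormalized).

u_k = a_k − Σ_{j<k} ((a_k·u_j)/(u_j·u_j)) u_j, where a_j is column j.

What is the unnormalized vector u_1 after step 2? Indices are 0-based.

u_1 = (38/21, 13/21, -16/21)

Step 1: u_0 = a_0 = (-1, -2, -4).
Step 2: u_1 = a_1 − (17/21)·u_0 = (38/21, 13/21, -16/21).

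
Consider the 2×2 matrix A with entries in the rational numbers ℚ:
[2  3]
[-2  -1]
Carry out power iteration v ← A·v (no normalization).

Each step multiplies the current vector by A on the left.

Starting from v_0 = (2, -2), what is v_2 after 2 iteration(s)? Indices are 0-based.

v_0 = (2, -2).
v_1 = A·v_0 = (-2, -2).
v_2 = A·v_1 = (-10, 6).

v_2 = (-10, 6)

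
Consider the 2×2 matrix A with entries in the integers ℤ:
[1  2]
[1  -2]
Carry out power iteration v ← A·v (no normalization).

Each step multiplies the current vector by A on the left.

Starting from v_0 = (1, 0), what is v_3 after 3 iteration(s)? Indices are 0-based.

v_0 = (1, 0).
v_1 = A·v_0 = (1, 1).
v_2 = A·v_1 = (3, -1).
v_3 = A·v_2 = (1, 5).

v_3 = (1, 5)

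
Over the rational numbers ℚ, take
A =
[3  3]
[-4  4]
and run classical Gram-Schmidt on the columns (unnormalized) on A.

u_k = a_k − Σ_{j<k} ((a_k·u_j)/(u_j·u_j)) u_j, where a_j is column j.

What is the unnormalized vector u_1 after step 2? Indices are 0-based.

Step 1: u_0 = a_0 = (3, -4).
Step 2: u_1 = a_1 − (-7/25)·u_0 = (96/25, 72/25).

u_1 = (96/25, 72/25)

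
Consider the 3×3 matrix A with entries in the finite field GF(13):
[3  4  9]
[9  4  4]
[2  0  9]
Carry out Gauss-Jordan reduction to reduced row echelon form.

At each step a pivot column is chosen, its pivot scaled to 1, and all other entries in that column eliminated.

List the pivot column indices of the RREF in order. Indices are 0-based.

[1] R0 /= 3  ⇒  (1, 10, 3)
     R1 -= 9·R0  ⇒  (0, 5, 3)
     R2 -= 2·R0  ⇒  (0, 6, 3)
[2] R1 /= 5  ⇒  (0, 1, 11)
     R0 -= 10·R1  ⇒  (1, 0, 10)
     R2 -= 6·R1  ⇒  (0, 0, 2)
[3] R2 /= 2  ⇒  (0, 0, 1)
     R0 -= 10·R2  ⇒  (1, 0, 0)
     R1 -= 11·R2  ⇒  (0, 1, 0)

pivot columns: 0, 1, 2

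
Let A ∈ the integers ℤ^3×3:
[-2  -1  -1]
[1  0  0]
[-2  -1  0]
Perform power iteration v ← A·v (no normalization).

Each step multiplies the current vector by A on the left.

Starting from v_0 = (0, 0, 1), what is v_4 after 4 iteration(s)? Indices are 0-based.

v_4 = (11, -5, 8)

v_0 = (0, 0, 1).
v_1 = A·v_0 = (-1, 0, 0).
v_2 = A·v_1 = (2, -1, 2).
v_3 = A·v_2 = (-5, 2, -3).
v_4 = A·v_3 = (11, -5, 8).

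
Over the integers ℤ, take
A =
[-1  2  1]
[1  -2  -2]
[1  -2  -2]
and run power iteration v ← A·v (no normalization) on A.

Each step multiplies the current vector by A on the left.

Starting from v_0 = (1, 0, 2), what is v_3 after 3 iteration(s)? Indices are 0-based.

v_0 = (1, 0, 2).
v_1 = A·v_0 = (1, -3, -3).
v_2 = A·v_1 = (-10, 13, 13).
v_3 = A·v_2 = (49, -62, -62).

v_3 = (49, -62, -62)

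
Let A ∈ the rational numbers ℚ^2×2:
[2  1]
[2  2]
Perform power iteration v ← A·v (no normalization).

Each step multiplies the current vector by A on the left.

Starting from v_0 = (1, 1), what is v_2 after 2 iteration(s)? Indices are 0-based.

v_0 = (1, 1).
v_1 = A·v_0 = (3, 4).
v_2 = A·v_1 = (10, 14).

v_2 = (10, 14)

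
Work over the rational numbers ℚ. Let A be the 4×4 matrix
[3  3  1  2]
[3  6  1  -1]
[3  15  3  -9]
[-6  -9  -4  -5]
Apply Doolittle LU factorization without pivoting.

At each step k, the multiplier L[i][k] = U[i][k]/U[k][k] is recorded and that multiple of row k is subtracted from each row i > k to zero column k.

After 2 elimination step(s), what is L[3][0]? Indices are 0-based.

Step 1: pivot at (0,0) is 3.
  row1 ← row1 − (1)·row0  ⇒  L[1][0]=1, U row1=(0, 3, 0, -3)
  row2 ← row2 − (1)·row0  ⇒  L[2][0]=1, U row2=(0, 12, 2, -11)
  row3 ← row3 − (-2)·row0  ⇒  L[3][0]=-2, U row3=(0, -3, -2, -1)
Step 2: pivot at (1,1) is 3.
  row2 ← row2 − (4)·row1  ⇒  L[2][1]=4, U row2=(0, 0, 2, 1)
  row3 ← row3 − (-1)·row1  ⇒  L[3][1]=-1, U row3=(0, 0, -2, -4)

L[3][0] = -2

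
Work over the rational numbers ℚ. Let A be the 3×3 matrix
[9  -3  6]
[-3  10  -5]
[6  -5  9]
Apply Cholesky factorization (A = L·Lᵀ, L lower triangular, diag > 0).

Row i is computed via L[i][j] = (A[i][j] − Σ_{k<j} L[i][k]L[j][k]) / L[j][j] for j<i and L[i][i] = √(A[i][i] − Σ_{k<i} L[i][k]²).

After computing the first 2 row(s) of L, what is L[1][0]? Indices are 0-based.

Step 1: L[0][0] = √(9) = 3.
  L[1][0] = (-3) / L[0][0] = -1.
Step 2: L[1][1] = √(9) = 3.

L[1][0] = -1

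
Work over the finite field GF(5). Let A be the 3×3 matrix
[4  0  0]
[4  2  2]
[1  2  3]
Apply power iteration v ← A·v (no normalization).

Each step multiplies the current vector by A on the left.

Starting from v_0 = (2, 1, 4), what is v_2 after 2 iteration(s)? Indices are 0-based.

v_0 = (2, 1, 4).
v_1 = A·v_0 = (3, 3, 1).
v_2 = A·v_1 = (2, 0, 2).

v_2 = (2, 0, 2)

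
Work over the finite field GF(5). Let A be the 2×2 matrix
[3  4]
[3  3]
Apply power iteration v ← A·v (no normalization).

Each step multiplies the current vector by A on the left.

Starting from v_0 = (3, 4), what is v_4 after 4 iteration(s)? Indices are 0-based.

v_4 = (1, 0)

v_0 = (3, 4).
v_1 = A·v_0 = (0, 1).
v_2 = A·v_1 = (4, 3).
v_3 = A·v_2 = (4, 1).
v_4 = A·v_3 = (1, 0).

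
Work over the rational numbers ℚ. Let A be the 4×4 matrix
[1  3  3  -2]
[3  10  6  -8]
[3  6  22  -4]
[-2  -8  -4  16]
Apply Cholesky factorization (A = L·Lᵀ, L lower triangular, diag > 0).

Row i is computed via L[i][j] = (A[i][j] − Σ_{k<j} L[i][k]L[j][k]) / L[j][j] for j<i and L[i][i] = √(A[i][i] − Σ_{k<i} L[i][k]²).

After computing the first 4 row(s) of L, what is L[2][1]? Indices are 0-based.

Step 1: L[0][0] = √(1) = 1.
  L[1][0] = (3) / L[0][0] = 3.
Step 2: L[1][1] = √(1) = 1.
  L[2][0] = (3) / L[0][0] = 3.
  L[2][1] = (-3) / L[1][1] = -3.
Step 3: L[2][2] = √(4) = 2.
  L[3][0] = (-2) / L[0][0] = -2.
  L[3][1] = (-2) / L[1][1] = -2.
  L[3][2] = (-4) / L[2][2] = -2.
Step 4: L[3][3] = √(4) = 2.

L[2][1] = -3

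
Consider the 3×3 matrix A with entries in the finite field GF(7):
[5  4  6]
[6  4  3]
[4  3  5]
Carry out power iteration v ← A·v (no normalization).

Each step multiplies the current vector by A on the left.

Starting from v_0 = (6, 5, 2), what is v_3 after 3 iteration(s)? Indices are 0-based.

v_3 = (6, 4, 4)

v_0 = (6, 5, 2).
v_1 = A·v_0 = (6, 6, 0).
v_2 = A·v_1 = (5, 4, 0).
v_3 = A·v_2 = (6, 4, 4).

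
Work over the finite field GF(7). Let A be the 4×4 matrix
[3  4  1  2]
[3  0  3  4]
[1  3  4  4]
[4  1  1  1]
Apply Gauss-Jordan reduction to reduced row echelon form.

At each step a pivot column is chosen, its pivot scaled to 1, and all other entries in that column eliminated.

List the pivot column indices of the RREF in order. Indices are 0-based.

pivot(0,0)=3: scale R0 → (1, 6, 5, 3)
  clear (1,0): R1 −= (3)R0 → (0, 3, 2, 2)
  clear (2,0): R2 −= (1)R0 → (0, 4, 6, 1)
  clear (3,0): R3 −= (4)R0 → (0, 5, 2, 3)
pivot(1,1)=3: scale R1 → (0, 1, 3, 3)
  clear (0,1): R0 −= (6)R1 → (1, 0, 1, 6)
  clear (2,1): R2 −= (4)R1 → (0, 0, 1, 3)
  clear (3,1): R3 −= (5)R1 → (0, 0, 1, 2)
pivot(2,2)=1: scale R2 → (0, 0, 1, 3)
  clear (0,2): R0 −= (1)R2 → (1, 0, 0, 3)
  clear (1,2): R1 −= (3)R2 → (0, 1, 0, 1)
  clear (3,2): R3 −= (1)R2 → (0, 0, 0, 6)
pivot(3,3)=6: scale R3 → (0, 0, 0, 1)
  clear (0,3): R0 −= (3)R3 → (1, 0, 0, 0)
  clear (1,3): R1 −= (1)R3 → (0, 1, 0, 0)
  clear (2,3): R2 −= (3)R3 → (0, 0, 1, 0)

pivot columns: 0, 1, 2, 3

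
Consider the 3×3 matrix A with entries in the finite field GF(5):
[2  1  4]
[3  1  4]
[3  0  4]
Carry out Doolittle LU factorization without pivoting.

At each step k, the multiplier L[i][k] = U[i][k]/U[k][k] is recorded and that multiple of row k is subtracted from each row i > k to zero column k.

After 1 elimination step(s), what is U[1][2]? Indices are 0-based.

U[1][2] = 3

Step 1: pivot at (0,0) is 2.
  row1 ← row1 − (4)·row0  ⇒  L[1][0]=4, U row1=(0, 2, 3)
  row2 ← row2 − (4)·row0  ⇒  L[2][0]=4, U row2=(0, 1, 3)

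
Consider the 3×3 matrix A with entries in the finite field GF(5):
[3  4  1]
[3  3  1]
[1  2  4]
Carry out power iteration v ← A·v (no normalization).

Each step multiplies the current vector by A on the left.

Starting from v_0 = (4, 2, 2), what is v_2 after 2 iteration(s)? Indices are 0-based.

v_0 = (4, 2, 2).
v_1 = A·v_0 = (2, 0, 1).
v_2 = A·v_1 = (2, 2, 1).

v_2 = (2, 2, 1)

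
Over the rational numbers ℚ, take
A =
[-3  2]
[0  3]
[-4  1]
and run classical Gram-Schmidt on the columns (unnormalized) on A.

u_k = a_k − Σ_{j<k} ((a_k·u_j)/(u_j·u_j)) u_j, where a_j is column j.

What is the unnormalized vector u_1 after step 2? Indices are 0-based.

Step 1: u_0 = a_0 = (-3, 0, -4).
Step 2: u_1 = a_1 − (-2/5)·u_0 = (4/5, 3, -3/5).

u_1 = (4/5, 3, -3/5)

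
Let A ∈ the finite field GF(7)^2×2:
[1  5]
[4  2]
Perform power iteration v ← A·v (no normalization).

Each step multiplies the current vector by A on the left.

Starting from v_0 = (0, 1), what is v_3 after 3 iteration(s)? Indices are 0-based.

v_3 = (2, 3)

v_0 = (0, 1).
v_1 = A·v_0 = (5, 2).
v_2 = A·v_1 = (1, 3).
v_3 = A·v_2 = (2, 3).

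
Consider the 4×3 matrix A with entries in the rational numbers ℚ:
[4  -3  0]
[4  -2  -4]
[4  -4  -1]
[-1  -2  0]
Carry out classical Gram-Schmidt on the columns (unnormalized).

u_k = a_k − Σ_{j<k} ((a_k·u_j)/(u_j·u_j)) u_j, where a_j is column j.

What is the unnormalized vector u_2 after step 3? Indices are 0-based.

Step 1: u_0 = a_0 = (4, 4, 4, -1).
Step 2: u_1 = a_1 − (-34/49)·u_0 = (-11/49, 38/49, -60/49, -132/49).
Step 3: u_2 = a_2 − (-20/49)·u_0 − (-92/461)·u_1 = (732/461, -1020/461, 179/461, -436/461).

u_2 = (732/461, -1020/461, 179/461, -436/461)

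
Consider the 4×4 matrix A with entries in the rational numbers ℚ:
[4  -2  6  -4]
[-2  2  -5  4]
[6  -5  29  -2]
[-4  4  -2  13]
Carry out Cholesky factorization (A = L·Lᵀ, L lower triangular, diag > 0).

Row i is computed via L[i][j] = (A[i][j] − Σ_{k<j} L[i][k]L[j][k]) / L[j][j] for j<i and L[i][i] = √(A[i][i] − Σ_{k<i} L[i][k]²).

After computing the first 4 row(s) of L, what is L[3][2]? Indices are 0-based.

L[3][2] = 2

Step 1: L[0][0] = √(4) = 2.
  L[1][0] = (-2) / L[0][0] = -1.
Step 2: L[1][1] = √(1) = 1.
  L[2][0] = (6) / L[0][0] = 3.
  L[2][1] = (-2) / L[1][1] = -2.
Step 3: L[2][2] = √(16) = 4.
  L[3][0] = (-4) / L[0][0] = -2.
  L[3][1] = (2) / L[1][1] = 2.
  L[3][2] = (8) / L[2][2] = 2.
Step 4: L[3][3] = √(1) = 1.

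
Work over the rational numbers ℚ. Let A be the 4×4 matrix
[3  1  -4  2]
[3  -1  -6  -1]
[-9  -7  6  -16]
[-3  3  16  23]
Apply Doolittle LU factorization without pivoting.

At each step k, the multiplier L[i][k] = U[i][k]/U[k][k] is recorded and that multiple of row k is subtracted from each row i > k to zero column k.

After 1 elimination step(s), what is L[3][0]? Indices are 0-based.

Step 1: pivot at (0,0) is 3.
  row1 ← row1 − (1)·row0  ⇒  L[1][0]=1, U row1=(0, -2, -2, -3)
  row2 ← row2 − (-3)·row0  ⇒  L[2][0]=-3, U row2=(0, -4, -6, -10)
  row3 ← row3 − (-1)·row0  ⇒  L[3][0]=-1, U row3=(0, 4, 12, 25)

L[3][0] = -1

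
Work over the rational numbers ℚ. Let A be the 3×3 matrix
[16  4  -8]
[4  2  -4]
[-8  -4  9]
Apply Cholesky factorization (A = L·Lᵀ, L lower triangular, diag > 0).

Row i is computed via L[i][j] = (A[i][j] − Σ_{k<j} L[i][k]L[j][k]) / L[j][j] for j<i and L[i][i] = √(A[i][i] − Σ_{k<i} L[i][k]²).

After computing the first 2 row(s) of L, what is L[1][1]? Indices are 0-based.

Step 1: L[0][0] = √(16) = 4.
  L[1][0] = (4) / L[0][0] = 1.
Step 2: L[1][1] = √(1) = 1.

L[1][1] = 1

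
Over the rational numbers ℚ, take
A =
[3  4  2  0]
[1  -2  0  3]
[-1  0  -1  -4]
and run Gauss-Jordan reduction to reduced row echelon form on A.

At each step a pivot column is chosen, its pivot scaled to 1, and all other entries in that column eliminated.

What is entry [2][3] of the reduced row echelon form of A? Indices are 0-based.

M[2][3] = 14/3

step 1: normalize row 0 (÷3) = (1, 4/3, 2/3, 0)
  row 1: subtract 1×row0 = (0, -10/3, -2/3, 3)
  row 2: subtract -1×row0 = (0, 4/3, -1/3, -4)
step 2: normalize row 1 (÷-10/3) = (0, 1, 1/5, -9/10)
  row 0: subtract 4/3×row1 = (1, 0, 2/5, 6/5)
  row 2: subtract 4/3×row1 = (0, 0, -3/5, -14/5)
step 3: normalize row 2 (÷-3/5) = (0, 0, 1, 14/3)
  row 0: subtract 2/5×row2 = (1, 0, 0, -2/3)
  row 1: subtract 1/5×row2 = (0, 1, 0, -11/6)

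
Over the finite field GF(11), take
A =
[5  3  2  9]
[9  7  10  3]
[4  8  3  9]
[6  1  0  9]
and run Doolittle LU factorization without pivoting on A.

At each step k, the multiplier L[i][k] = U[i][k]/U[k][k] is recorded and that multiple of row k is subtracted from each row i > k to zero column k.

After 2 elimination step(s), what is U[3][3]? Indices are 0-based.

Step 1: pivot at (0,0) is 5.
  row1 ← row1 − (4)·row0  ⇒  L[1][0]=4, U row1=(0, 6, 2, 0)
  row2 ← row2 − (3)·row0  ⇒  L[2][0]=3, U row2=(0, 10, 8, 4)
  row3 ← row3 − (10)·row0  ⇒  L[3][0]=10, U row3=(0, 4, 2, 7)
Step 2: pivot at (1,1) is 6.
  row2 ← row2 − (9)·row1  ⇒  L[2][1]=9, U row2=(0, 0, 1, 4)
  row3 ← row3 − (8)·row1  ⇒  L[3][1]=8, U row3=(0, 0, 8, 7)

U[3][3] = 7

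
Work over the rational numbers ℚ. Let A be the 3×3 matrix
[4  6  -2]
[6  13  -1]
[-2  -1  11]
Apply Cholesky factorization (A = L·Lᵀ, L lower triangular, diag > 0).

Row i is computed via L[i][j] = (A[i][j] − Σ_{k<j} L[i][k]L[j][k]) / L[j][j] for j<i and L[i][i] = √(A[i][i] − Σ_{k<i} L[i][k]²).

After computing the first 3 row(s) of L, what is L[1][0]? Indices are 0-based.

L[1][0] = 3

Step 1: L[0][0] = √(4) = 2.
  L[1][0] = (6) / L[0][0] = 3.
Step 2: L[1][1] = √(4) = 2.
  L[2][0] = (-2) / L[0][0] = -1.
  L[2][1] = (2) / L[1][1] = 1.
Step 3: L[2][2] = √(9) = 3.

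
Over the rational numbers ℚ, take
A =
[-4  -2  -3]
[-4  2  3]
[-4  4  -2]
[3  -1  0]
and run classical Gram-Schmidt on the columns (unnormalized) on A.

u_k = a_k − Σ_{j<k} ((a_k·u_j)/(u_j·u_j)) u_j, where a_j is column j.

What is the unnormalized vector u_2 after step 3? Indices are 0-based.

u_2 = (-166/133, 442/133, -318/133, -8/19)

Step 1: u_0 = a_0 = (-4, -4, -4, 3).
Step 2: u_1 = a_1 − (-1/3)·u_0 = (-10/3, 2/3, 8/3, 0).
Step 3: u_2 = a_2 − (8/57)·u_0 − (5/14)·u_1 = (-166/133, 442/133, -318/133, -8/19).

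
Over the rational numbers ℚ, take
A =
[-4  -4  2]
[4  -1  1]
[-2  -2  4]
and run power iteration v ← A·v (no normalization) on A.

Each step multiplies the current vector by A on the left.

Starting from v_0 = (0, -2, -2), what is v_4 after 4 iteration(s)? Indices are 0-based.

v_4 = (384, 60, -24)

v_0 = (0, -2, -2).
v_1 = A·v_0 = (4, 0, -4).
v_2 = A·v_1 = (-24, 12, -24).
v_3 = A·v_2 = (0, -132, -72).
v_4 = A·v_3 = (384, 60, -24).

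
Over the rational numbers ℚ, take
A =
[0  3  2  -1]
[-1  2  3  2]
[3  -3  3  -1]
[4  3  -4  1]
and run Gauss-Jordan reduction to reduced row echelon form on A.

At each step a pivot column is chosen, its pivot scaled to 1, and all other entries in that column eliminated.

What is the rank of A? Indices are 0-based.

rank = 4

[1] R0 <-> R1
[1] R0 /= -1  ⇒  (1, -2, -3, -2)
     R2 -= 3·R0  ⇒  (0, 3, 12, 5)
     R3 -= 4·R0  ⇒  (0, 11, 8, 9)
[2] R1 /= 3  ⇒  (0, 1, 2/3, -1/3)
     R0 -= -2·R1  ⇒  (1, 0, -5/3, -8/3)
     R2 -= 3·R1  ⇒  (0, 0, 10, 6)
     R3 -= 11·R1  ⇒  (0, 0, 2/3, 38/3)
[3] R2 /= 10  ⇒  (0, 0, 1, 3/5)
     R0 -= -5/3·R2  ⇒  (1, 0, 0, -5/3)
     R1 -= 2/3·R2  ⇒  (0, 1, 0, -11/15)
     R3 -= 2/3·R2  ⇒  (0, 0, 0, 184/15)
[4] R3 /= 184/15  ⇒  (0, 0, 0, 1)
     R0 -= -5/3·R3  ⇒  (1, 0, 0, 0)
     R1 -= -11/15·R3  ⇒  (0, 1, 0, 0)
     R2 -= 3/5·R3  ⇒  (0, 0, 1, 0)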